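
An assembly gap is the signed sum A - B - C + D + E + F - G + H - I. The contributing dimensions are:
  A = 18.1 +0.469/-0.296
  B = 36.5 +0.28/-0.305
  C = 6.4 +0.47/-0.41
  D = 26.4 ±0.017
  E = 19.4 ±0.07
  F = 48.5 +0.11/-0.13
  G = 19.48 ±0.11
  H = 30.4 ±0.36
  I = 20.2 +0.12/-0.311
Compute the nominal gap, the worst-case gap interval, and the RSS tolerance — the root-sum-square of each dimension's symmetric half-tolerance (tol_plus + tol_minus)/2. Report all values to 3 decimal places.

Stack each dimension's contribution:
  +A: nom +18.100 → Σnom=18.100; wc +0.469/-0.296 → slack +0.469/-0.296; half-tol=0.382, Σhalf²=0.146306
  -B: nom -36.500 → Σnom=-18.400; wc +0.305/-0.280 → slack +0.774/-0.576; half-tol=0.292, Σhalf²=0.231862
  -C: nom -6.400 → Σnom=-24.800; wc +0.410/-0.470 → slack +1.184/-1.046; half-tol=0.440, Σhalf²=0.425462
  +D: nom +26.400 → Σnom=1.600; wc +0.017/-0.017 → slack +1.201/-1.063; half-tol=0.017, Σhalf²=0.425751
  +E: nom +19.400 → Σnom=21.000; wc +0.070/-0.070 → slack +1.271/-1.133; half-tol=0.070, Σhalf²=0.430651
  +F: nom +48.500 → Σnom=69.500; wc +0.110/-0.130 → slack +1.381/-1.263; half-tol=0.120, Σhalf²=0.445051
  -G: nom -19.480 → Σnom=50.020; wc +0.110/-0.110 → slack +1.491/-1.373; half-tol=0.110, Σhalf²=0.457151
  +H: nom +30.400 → Σnom=80.420; wc +0.360/-0.360 → slack +1.851/-1.733; half-tol=0.360, Σhalf²=0.586751
  -I: nom -20.200 → Σnom=60.220; wc +0.311/-0.120 → slack +2.162/-1.853; half-tol=0.215, Σhalf²=0.633192
Nominal = 60.220. Worst-case = [60.220 - 1.853, 60.220 + 2.162] = [58.367, 62.382]. RSS = √0.633192 = 0.796.

nominal=60.220 wc=[58.367,62.382] rss=0.796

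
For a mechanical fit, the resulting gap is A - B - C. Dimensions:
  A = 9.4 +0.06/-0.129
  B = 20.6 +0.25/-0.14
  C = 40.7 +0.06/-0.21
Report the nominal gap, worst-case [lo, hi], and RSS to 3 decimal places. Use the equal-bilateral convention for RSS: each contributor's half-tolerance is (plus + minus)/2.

Stack each dimension's contribution:
  +A: nom +9.400 → Σnom=9.400; wc +0.060/-0.129 → slack +0.060/-0.129; half-tol=0.095, Σhalf²=0.008930
  -B: nom -20.600 → Σnom=-11.200; wc +0.140/-0.250 → slack +0.200/-0.379; half-tol=0.195, Σhalf²=0.046955
  -C: nom -40.700 → Σnom=-51.900; wc +0.210/-0.060 → slack +0.410/-0.439; half-tol=0.135, Σhalf²=0.065180
Nominal = -51.900. Worst-case = [-51.900 - 0.439, -51.900 + 0.410] = [-52.339, -51.490]. RSS = √0.065180 = 0.255.

nominal=-51.900 wc=[-52.339,-51.490] rss=0.255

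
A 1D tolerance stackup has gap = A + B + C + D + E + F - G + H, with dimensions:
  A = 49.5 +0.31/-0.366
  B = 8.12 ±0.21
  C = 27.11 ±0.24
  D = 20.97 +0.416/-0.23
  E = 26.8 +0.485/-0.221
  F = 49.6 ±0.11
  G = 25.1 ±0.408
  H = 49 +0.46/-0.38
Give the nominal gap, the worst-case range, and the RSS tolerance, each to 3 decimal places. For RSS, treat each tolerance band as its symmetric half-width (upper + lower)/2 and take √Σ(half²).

nominal=206.000 wc=[203.835,208.639] rss=0.894

Stack each dimension's contribution:
  +A: nom +49.500 → Σnom=49.500; wc +0.310/-0.366 → slack +0.310/-0.366; half-tol=0.338, Σhalf²=0.114244
  +B: nom +8.120 → Σnom=57.620; wc +0.210/-0.210 → slack +0.520/-0.576; half-tol=0.210, Σhalf²=0.158344
  +C: nom +27.110 → Σnom=84.730; wc +0.240/-0.240 → slack +0.760/-0.816; half-tol=0.240, Σhalf²=0.215944
  +D: nom +20.970 → Σnom=105.700; wc +0.416/-0.230 → slack +1.176/-1.046; half-tol=0.323, Σhalf²=0.320273
  +E: nom +26.800 → Σnom=132.500; wc +0.485/-0.221 → slack +1.661/-1.267; half-tol=0.353, Σhalf²=0.444882
  +F: nom +49.600 → Σnom=182.100; wc +0.110/-0.110 → slack +1.771/-1.377; half-tol=0.110, Σhalf²=0.456982
  -G: nom -25.100 → Σnom=157.000; wc +0.408/-0.408 → slack +2.179/-1.785; half-tol=0.408, Σhalf²=0.623446
  +H: nom +49.000 → Σnom=206.000; wc +0.460/-0.380 → slack +2.639/-2.165; half-tol=0.420, Σhalf²=0.799846
Nominal = 206.000. Worst-case = [206.000 - 2.165, 206.000 + 2.639] = [203.835, 208.639]. RSS = √0.799846 = 0.894.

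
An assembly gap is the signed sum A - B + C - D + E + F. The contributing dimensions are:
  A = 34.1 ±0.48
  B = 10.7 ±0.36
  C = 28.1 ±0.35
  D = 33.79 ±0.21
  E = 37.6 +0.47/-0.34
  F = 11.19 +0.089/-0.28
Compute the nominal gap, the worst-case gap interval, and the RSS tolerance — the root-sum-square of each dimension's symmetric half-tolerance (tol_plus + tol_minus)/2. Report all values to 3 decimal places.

Stack each dimension's contribution:
  +A: nom +34.100 → Σnom=34.100; wc +0.480/-0.480 → slack +0.480/-0.480; half-tol=0.480, Σhalf²=0.230400
  -B: nom -10.700 → Σnom=23.400; wc +0.360/-0.360 → slack +0.840/-0.840; half-tol=0.360, Σhalf²=0.360000
  +C: nom +28.100 → Σnom=51.500; wc +0.350/-0.350 → slack +1.190/-1.190; half-tol=0.350, Σhalf²=0.482500
  -D: nom -33.790 → Σnom=17.710; wc +0.210/-0.210 → slack +1.400/-1.400; half-tol=0.210, Σhalf²=0.526600
  +E: nom +37.600 → Σnom=55.310; wc +0.470/-0.340 → slack +1.870/-1.740; half-tol=0.405, Σhalf²=0.690625
  +F: nom +11.190 → Σnom=66.500; wc +0.089/-0.280 → slack +1.959/-2.020; half-tol=0.184, Σhalf²=0.724665
Nominal = 66.500. Worst-case = [66.500 - 2.020, 66.500 + 1.959] = [64.480, 68.459]. RSS = √0.724665 = 0.851.

nominal=66.500 wc=[64.480,68.459] rss=0.851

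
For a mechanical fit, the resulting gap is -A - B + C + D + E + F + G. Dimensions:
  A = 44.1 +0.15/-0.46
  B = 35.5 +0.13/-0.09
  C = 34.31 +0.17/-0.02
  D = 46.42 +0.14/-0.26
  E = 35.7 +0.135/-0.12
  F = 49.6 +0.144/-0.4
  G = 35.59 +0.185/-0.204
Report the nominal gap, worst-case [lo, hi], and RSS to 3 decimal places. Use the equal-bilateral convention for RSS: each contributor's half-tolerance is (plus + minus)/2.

Stack each dimension's contribution:
  -A: nom -44.100 → Σnom=-44.100; wc +0.460/-0.150 → slack +0.460/-0.150; half-tol=0.305, Σhalf²=0.093025
  -B: nom -35.500 → Σnom=-79.600; wc +0.090/-0.130 → slack +0.550/-0.280; half-tol=0.110, Σhalf²=0.105125
  +C: nom +34.310 → Σnom=-45.290; wc +0.170/-0.020 → slack +0.720/-0.300; half-tol=0.095, Σhalf²=0.114150
  +D: nom +46.420 → Σnom=1.130; wc +0.140/-0.260 → slack +0.860/-0.560; half-tol=0.200, Σhalf²=0.154150
  +E: nom +35.700 → Σnom=36.830; wc +0.135/-0.120 → slack +0.995/-0.680; half-tol=0.128, Σhalf²=0.170406
  +F: nom +49.600 → Σnom=86.430; wc +0.144/-0.400 → slack +1.139/-1.080; half-tol=0.272, Σhalf²=0.244390
  +G: nom +35.590 → Σnom=122.020; wc +0.185/-0.204 → slack +1.324/-1.284; half-tol=0.195, Σhalf²=0.282221
Nominal = 122.020. Worst-case = [122.020 - 1.284, 122.020 + 1.324] = [120.736, 123.344]. RSS = √0.282221 = 0.531.

nominal=122.020 wc=[120.736,123.344] rss=0.531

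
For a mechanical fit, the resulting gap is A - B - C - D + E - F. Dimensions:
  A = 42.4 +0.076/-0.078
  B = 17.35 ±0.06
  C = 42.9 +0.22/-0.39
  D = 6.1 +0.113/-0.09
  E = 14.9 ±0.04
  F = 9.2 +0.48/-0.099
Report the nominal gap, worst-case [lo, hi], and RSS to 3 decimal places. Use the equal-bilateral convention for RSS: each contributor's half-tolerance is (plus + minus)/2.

nominal=-18.250 wc=[-19.241,-17.495] rss=0.445

Stack each dimension's contribution:
  +A: nom +42.400 → Σnom=42.400; wc +0.076/-0.078 → slack +0.076/-0.078; half-tol=0.077, Σhalf²=0.005929
  -B: nom -17.350 → Σnom=25.050; wc +0.060/-0.060 → slack +0.136/-0.138; half-tol=0.060, Σhalf²=0.009529
  -C: nom -42.900 → Σnom=-17.850; wc +0.390/-0.220 → slack +0.526/-0.358; half-tol=0.305, Σhalf²=0.102554
  -D: nom -6.100 → Σnom=-23.950; wc +0.090/-0.113 → slack +0.616/-0.471; half-tol=0.102, Σhalf²=0.112856
  +E: nom +14.900 → Σnom=-9.050; wc +0.040/-0.040 → slack +0.656/-0.511; half-tol=0.040, Σhalf²=0.114456
  -F: nom -9.200 → Σnom=-18.250; wc +0.099/-0.480 → slack +0.755/-0.991; half-tol=0.289, Σhalf²=0.198266
Nominal = -18.250. Worst-case = [-18.250 - 0.991, -18.250 + 0.755] = [-19.241, -17.495]. RSS = √0.198266 = 0.445.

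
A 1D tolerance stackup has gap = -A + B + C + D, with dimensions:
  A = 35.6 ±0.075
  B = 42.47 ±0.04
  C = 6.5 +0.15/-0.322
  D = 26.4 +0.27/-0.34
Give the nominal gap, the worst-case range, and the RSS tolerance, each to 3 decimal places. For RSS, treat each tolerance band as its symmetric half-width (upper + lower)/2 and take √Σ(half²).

nominal=39.770 wc=[38.993,40.305] rss=0.395

Stack each dimension's contribution:
  -A: nom -35.600 → Σnom=-35.600; wc +0.075/-0.075 → slack +0.075/-0.075; half-tol=0.075, Σhalf²=0.005625
  +B: nom +42.470 → Σnom=6.870; wc +0.040/-0.040 → slack +0.115/-0.115; half-tol=0.040, Σhalf²=0.007225
  +C: nom +6.500 → Σnom=13.370; wc +0.150/-0.322 → slack +0.265/-0.437; half-tol=0.236, Σhalf²=0.062921
  +D: nom +26.400 → Σnom=39.770; wc +0.270/-0.340 → slack +0.535/-0.777; half-tol=0.305, Σhalf²=0.155946
Nominal = 39.770. Worst-case = [39.770 - 0.777, 39.770 + 0.535] = [38.993, 40.305]. RSS = √0.155946 = 0.395.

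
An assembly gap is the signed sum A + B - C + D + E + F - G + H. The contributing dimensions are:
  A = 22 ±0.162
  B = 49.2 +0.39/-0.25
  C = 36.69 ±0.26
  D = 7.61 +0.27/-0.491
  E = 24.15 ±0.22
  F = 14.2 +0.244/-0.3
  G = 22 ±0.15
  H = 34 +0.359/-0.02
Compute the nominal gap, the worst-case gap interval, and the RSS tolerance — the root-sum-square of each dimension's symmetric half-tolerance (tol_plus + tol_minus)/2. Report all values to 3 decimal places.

Stack each dimension's contribution:
  +A: nom +22.000 → Σnom=22.000; wc +0.162/-0.162 → slack +0.162/-0.162; half-tol=0.162, Σhalf²=0.026244
  +B: nom +49.200 → Σnom=71.200; wc +0.390/-0.250 → slack +0.552/-0.412; half-tol=0.320, Σhalf²=0.128644
  -C: nom -36.690 → Σnom=34.510; wc +0.260/-0.260 → slack +0.812/-0.672; half-tol=0.260, Σhalf²=0.196244
  +D: nom +7.610 → Σnom=42.120; wc +0.270/-0.491 → slack +1.082/-1.163; half-tol=0.381, Σhalf²=0.341024
  +E: nom +24.150 → Σnom=66.270; wc +0.220/-0.220 → slack +1.302/-1.383; half-tol=0.220, Σhalf²=0.389424
  +F: nom +14.200 → Σnom=80.470; wc +0.244/-0.300 → slack +1.546/-1.683; half-tol=0.272, Σhalf²=0.463408
  -G: nom -22.000 → Σnom=58.470; wc +0.150/-0.150 → slack +1.696/-1.833; half-tol=0.150, Σhalf²=0.485908
  +H: nom +34.000 → Σnom=92.470; wc +0.359/-0.020 → slack +2.055/-1.853; half-tol=0.190, Σhalf²=0.521819
Nominal = 92.470. Worst-case = [92.470 - 1.853, 92.470 + 2.055] = [90.617, 94.525]. RSS = √0.521819 = 0.722.

nominal=92.470 wc=[90.617,94.525] rss=0.722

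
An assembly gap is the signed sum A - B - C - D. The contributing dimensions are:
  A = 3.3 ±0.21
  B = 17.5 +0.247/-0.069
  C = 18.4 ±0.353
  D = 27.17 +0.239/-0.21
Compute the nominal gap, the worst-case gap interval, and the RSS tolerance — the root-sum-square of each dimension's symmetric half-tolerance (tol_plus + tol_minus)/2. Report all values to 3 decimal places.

Stack each dimension's contribution:
  +A: nom +3.300 → Σnom=3.300; wc +0.210/-0.210 → slack +0.210/-0.210; half-tol=0.210, Σhalf²=0.044100
  -B: nom -17.500 → Σnom=-14.200; wc +0.069/-0.247 → slack +0.279/-0.457; half-tol=0.158, Σhalf²=0.069064
  -C: nom -18.400 → Σnom=-32.600; wc +0.353/-0.353 → slack +0.632/-0.810; half-tol=0.353, Σhalf²=0.193673
  -D: nom -27.170 → Σnom=-59.770; wc +0.210/-0.239 → slack +0.842/-1.049; half-tol=0.224, Σhalf²=0.244073
Nominal = -59.770. Worst-case = [-59.770 - 1.049, -59.770 + 0.842] = [-60.819, -58.928]. RSS = √0.244073 = 0.494.

nominal=-59.770 wc=[-60.819,-58.928] rss=0.494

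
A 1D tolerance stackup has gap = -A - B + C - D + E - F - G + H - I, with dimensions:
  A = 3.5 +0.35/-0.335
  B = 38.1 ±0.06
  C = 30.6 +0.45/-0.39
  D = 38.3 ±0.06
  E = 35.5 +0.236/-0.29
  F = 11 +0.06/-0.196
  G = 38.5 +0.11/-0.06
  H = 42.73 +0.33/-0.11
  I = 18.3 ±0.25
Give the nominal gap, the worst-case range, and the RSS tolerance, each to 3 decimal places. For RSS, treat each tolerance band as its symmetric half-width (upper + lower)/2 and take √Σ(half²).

Stack each dimension's contribution:
  -A: nom -3.500 → Σnom=-3.500; wc +0.335/-0.350 → slack +0.335/-0.350; half-tol=0.343, Σhalf²=0.117306
  -B: nom -38.100 → Σnom=-41.600; wc +0.060/-0.060 → slack +0.395/-0.410; half-tol=0.060, Σhalf²=0.120906
  +C: nom +30.600 → Σnom=-11.000; wc +0.450/-0.390 → slack +0.845/-0.800; half-tol=0.420, Σhalf²=0.297306
  -D: nom -38.300 → Σnom=-49.300; wc +0.060/-0.060 → slack +0.905/-0.860; half-tol=0.060, Σhalf²=0.300906
  +E: nom +35.500 → Σnom=-13.800; wc +0.236/-0.290 → slack +1.141/-1.150; half-tol=0.263, Σhalf²=0.370075
  -F: nom -11.000 → Σnom=-24.800; wc +0.196/-0.060 → slack +1.337/-1.210; half-tol=0.128, Σhalf²=0.386459
  -G: nom -38.500 → Σnom=-63.300; wc +0.060/-0.110 → slack +1.397/-1.320; half-tol=0.085, Σhalf²=0.393684
  +H: nom +42.730 → Σnom=-20.570; wc +0.330/-0.110 → slack +1.727/-1.430; half-tol=0.220, Σhalf²=0.442084
  -I: nom -18.300 → Σnom=-38.870; wc +0.250/-0.250 → slack +1.977/-1.680; half-tol=0.250, Σhalf²=0.504584
Nominal = -38.870. Worst-case = [-38.870 - 1.680, -38.870 + 1.977] = [-40.550, -36.893]. RSS = √0.504584 = 0.710.

nominal=-38.870 wc=[-40.550,-36.893] rss=0.710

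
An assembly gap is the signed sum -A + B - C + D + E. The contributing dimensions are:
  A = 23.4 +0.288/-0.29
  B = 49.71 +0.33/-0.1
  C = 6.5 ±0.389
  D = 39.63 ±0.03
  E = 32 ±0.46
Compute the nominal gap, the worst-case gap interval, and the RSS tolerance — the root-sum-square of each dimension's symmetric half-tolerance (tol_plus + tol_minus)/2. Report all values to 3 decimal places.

nominal=91.440 wc=[90.173,92.939] rss=0.703

Stack each dimension's contribution:
  -A: nom -23.400 → Σnom=-23.400; wc +0.290/-0.288 → slack +0.290/-0.288; half-tol=0.289, Σhalf²=0.083521
  +B: nom +49.710 → Σnom=26.310; wc +0.330/-0.100 → slack +0.620/-0.388; half-tol=0.215, Σhalf²=0.129746
  -C: nom -6.500 → Σnom=19.810; wc +0.389/-0.389 → slack +1.009/-0.777; half-tol=0.389, Σhalf²=0.281067
  +D: nom +39.630 → Σnom=59.440; wc +0.030/-0.030 → slack +1.039/-0.807; half-tol=0.030, Σhalf²=0.281967
  +E: nom +32.000 → Σnom=91.440; wc +0.460/-0.460 → slack +1.499/-1.267; half-tol=0.460, Σhalf²=0.493567
Nominal = 91.440. Worst-case = [91.440 - 1.267, 91.440 + 1.499] = [90.173, 92.939]. RSS = √0.493567 = 0.703.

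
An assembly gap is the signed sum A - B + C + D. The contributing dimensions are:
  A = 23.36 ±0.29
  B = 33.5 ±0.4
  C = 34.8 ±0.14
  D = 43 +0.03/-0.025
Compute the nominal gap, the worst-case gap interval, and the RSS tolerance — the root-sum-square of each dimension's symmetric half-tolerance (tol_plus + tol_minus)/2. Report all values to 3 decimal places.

Stack each dimension's contribution:
  +A: nom +23.360 → Σnom=23.360; wc +0.290/-0.290 → slack +0.290/-0.290; half-tol=0.290, Σhalf²=0.084100
  -B: nom -33.500 → Σnom=-10.140; wc +0.400/-0.400 → slack +0.690/-0.690; half-tol=0.400, Σhalf²=0.244100
  +C: nom +34.800 → Σnom=24.660; wc +0.140/-0.140 → slack +0.830/-0.830; half-tol=0.140, Σhalf²=0.263700
  +D: nom +43.000 → Σnom=67.660; wc +0.030/-0.025 → slack +0.860/-0.855; half-tol=0.028, Σhalf²=0.264456
Nominal = 67.660. Worst-case = [67.660 - 0.855, 67.660 + 0.860] = [66.805, 68.520]. RSS = √0.264456 = 0.514.

nominal=67.660 wc=[66.805,68.520] rss=0.514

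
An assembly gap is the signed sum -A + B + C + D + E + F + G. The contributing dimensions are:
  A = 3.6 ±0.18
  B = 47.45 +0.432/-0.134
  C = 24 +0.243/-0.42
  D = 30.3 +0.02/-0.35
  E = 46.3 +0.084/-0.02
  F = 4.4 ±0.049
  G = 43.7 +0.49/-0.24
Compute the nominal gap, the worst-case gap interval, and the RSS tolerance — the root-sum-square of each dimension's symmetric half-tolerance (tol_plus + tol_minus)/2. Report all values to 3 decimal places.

Stack each dimension's contribution:
  -A: nom -3.600 → Σnom=-3.600; wc +0.180/-0.180 → slack +0.180/-0.180; half-tol=0.180, Σhalf²=0.032400
  +B: nom +47.450 → Σnom=43.850; wc +0.432/-0.134 → slack +0.612/-0.314; half-tol=0.283, Σhalf²=0.112489
  +C: nom +24.000 → Σnom=67.850; wc +0.243/-0.420 → slack +0.855/-0.734; half-tol=0.332, Σhalf²=0.222381
  +D: nom +30.300 → Σnom=98.150; wc +0.020/-0.350 → slack +0.875/-1.084; half-tol=0.185, Σhalf²=0.256606
  +E: nom +46.300 → Σnom=144.450; wc +0.084/-0.020 → slack +0.959/-1.104; half-tol=0.052, Σhalf²=0.259310
  +F: nom +4.400 → Σnom=148.850; wc +0.049/-0.049 → slack +1.008/-1.153; half-tol=0.049, Σhalf²=0.261711
  +G: nom +43.700 → Σnom=192.550; wc +0.490/-0.240 → slack +1.498/-1.393; half-tol=0.365, Σhalf²=0.394936
Nominal = 192.550. Worst-case = [192.550 - 1.393, 192.550 + 1.498] = [191.157, 194.048]. RSS = √0.394936 = 0.628.

nominal=192.550 wc=[191.157,194.048] rss=0.628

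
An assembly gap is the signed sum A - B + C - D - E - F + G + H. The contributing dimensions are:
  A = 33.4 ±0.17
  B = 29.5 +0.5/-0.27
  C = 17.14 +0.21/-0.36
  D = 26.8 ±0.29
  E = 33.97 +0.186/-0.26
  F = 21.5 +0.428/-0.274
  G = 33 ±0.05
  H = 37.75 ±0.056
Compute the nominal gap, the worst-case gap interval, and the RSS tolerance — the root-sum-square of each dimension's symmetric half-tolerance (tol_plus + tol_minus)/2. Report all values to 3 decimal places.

nominal=9.520 wc=[7.480,11.100] rss=0.722

Stack each dimension's contribution:
  +A: nom +33.400 → Σnom=33.400; wc +0.170/-0.170 → slack +0.170/-0.170; half-tol=0.170, Σhalf²=0.028900
  -B: nom -29.500 → Σnom=3.900; wc +0.270/-0.500 → slack +0.440/-0.670; half-tol=0.385, Σhalf²=0.177125
  +C: nom +17.140 → Σnom=21.040; wc +0.210/-0.360 → slack +0.650/-1.030; half-tol=0.285, Σhalf²=0.258350
  -D: nom -26.800 → Σnom=-5.760; wc +0.290/-0.290 → slack +0.940/-1.320; half-tol=0.290, Σhalf²=0.342450
  -E: nom -33.970 → Σnom=-39.730; wc +0.260/-0.186 → slack +1.200/-1.506; half-tol=0.223, Σhalf²=0.392179
  -F: nom -21.500 → Σnom=-61.230; wc +0.274/-0.428 → slack +1.474/-1.934; half-tol=0.351, Σhalf²=0.515380
  +G: nom +33.000 → Σnom=-28.230; wc +0.050/-0.050 → slack +1.524/-1.984; half-tol=0.050, Σhalf²=0.517880
  +H: nom +37.750 → Σnom=9.520; wc +0.056/-0.056 → slack +1.580/-2.040; half-tol=0.056, Σhalf²=0.521016
Nominal = 9.520. Worst-case = [9.520 - 2.040, 9.520 + 1.580] = [7.480, 11.100]. RSS = √0.521016 = 0.722.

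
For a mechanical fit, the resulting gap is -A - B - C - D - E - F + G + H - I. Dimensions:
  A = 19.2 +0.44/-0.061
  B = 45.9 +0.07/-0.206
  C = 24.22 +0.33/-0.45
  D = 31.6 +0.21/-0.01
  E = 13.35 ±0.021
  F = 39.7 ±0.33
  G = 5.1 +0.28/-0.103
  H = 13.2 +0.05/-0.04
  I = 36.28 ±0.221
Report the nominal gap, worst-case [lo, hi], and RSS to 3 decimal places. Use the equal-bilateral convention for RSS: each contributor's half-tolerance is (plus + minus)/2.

Stack each dimension's contribution:
  -A: nom -19.200 → Σnom=-19.200; wc +0.061/-0.440 → slack +0.061/-0.440; half-tol=0.251, Σhalf²=0.062750
  -B: nom -45.900 → Σnom=-65.100; wc +0.206/-0.070 → slack +0.267/-0.510; half-tol=0.138, Σhalf²=0.081794
  -C: nom -24.220 → Σnom=-89.320; wc +0.450/-0.330 → slack +0.717/-0.840; half-tol=0.390, Σhalf²=0.233894
  -D: nom -31.600 → Σnom=-120.920; wc +0.010/-0.210 → slack +0.727/-1.050; half-tol=0.110, Σhalf²=0.245994
  -E: nom -13.350 → Σnom=-134.270; wc +0.021/-0.021 → slack +0.748/-1.071; half-tol=0.021, Σhalf²=0.246435
  -F: nom -39.700 → Σnom=-173.970; wc +0.330/-0.330 → slack +1.078/-1.401; half-tol=0.330, Σhalf²=0.355335
  +G: nom +5.100 → Σnom=-168.870; wc +0.280/-0.103 → slack +1.358/-1.504; half-tol=0.192, Σhalf²=0.392008
  +H: nom +13.200 → Σnom=-155.670; wc +0.050/-0.040 → slack +1.408/-1.544; half-tol=0.045, Σhalf²=0.394033
  -I: nom -36.280 → Σnom=-191.950; wc +0.221/-0.221 → slack +1.629/-1.765; half-tol=0.221, Σhalf²=0.442874
Nominal = -191.950. Worst-case = [-191.950 - 1.765, -191.950 + 1.629] = [-193.715, -190.321]. RSS = √0.442874 = 0.665.

nominal=-191.950 wc=[-193.715,-190.321] rss=0.665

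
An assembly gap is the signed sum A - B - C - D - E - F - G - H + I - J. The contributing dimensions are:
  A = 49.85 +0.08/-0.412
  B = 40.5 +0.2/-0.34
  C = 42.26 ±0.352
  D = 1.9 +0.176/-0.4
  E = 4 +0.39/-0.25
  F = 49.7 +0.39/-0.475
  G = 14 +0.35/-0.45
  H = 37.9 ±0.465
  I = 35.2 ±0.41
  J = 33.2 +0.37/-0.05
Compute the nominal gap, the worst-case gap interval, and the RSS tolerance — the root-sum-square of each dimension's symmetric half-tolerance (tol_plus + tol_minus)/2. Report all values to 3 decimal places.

nominal=-138.410 wc=[-141.925,-135.138] rss=1.104

Stack each dimension's contribution:
  +A: nom +49.850 → Σnom=49.850; wc +0.080/-0.412 → slack +0.080/-0.412; half-tol=0.246, Σhalf²=0.060516
  -B: nom -40.500 → Σnom=9.350; wc +0.340/-0.200 → slack +0.420/-0.612; half-tol=0.270, Σhalf²=0.133416
  -C: nom -42.260 → Σnom=-32.910; wc +0.352/-0.352 → slack +0.772/-0.964; half-tol=0.352, Σhalf²=0.257320
  -D: nom -1.900 → Σnom=-34.810; wc +0.400/-0.176 → slack +1.172/-1.140; half-tol=0.288, Σhalf²=0.340264
  -E: nom -4.000 → Σnom=-38.810; wc +0.250/-0.390 → slack +1.422/-1.530; half-tol=0.320, Σhalf²=0.442664
  -F: nom -49.700 → Σnom=-88.510; wc +0.475/-0.390 → slack +1.897/-1.920; half-tol=0.432, Σhalf²=0.629720
  -G: nom -14.000 → Σnom=-102.510; wc +0.450/-0.350 → slack +2.347/-2.270; half-tol=0.400, Σhalf²=0.789720
  -H: nom -37.900 → Σnom=-140.410; wc +0.465/-0.465 → slack +2.812/-2.735; half-tol=0.465, Σhalf²=1.005945
  +I: nom +35.200 → Σnom=-105.210; wc +0.410/-0.410 → slack +3.222/-3.145; half-tol=0.410, Σhalf²=1.174045
  -J: nom -33.200 → Σnom=-138.410; wc +0.050/-0.370 → slack +3.272/-3.515; half-tol=0.210, Σhalf²=1.218145
Nominal = -138.410. Worst-case = [-138.410 - 3.515, -138.410 + 3.272] = [-141.925, -135.138]. RSS = √1.218145 = 1.104.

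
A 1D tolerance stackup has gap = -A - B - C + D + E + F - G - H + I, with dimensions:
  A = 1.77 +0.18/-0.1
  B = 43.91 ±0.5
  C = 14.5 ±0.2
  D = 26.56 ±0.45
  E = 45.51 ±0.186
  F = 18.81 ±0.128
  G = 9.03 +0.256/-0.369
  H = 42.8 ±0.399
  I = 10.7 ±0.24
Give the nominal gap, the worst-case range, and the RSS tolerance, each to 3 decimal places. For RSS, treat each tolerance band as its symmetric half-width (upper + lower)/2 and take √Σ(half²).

nominal=-10.430 wc=[-12.969,-7.858] rss=0.937

Stack each dimension's contribution:
  -A: nom -1.770 → Σnom=-1.770; wc +0.100/-0.180 → slack +0.100/-0.180; half-tol=0.140, Σhalf²=0.019600
  -B: nom -43.910 → Σnom=-45.680; wc +0.500/-0.500 → slack +0.600/-0.680; half-tol=0.500, Σhalf²=0.269600
  -C: nom -14.500 → Σnom=-60.180; wc +0.200/-0.200 → slack +0.800/-0.880; half-tol=0.200, Σhalf²=0.309600
  +D: nom +26.560 → Σnom=-33.620; wc +0.450/-0.450 → slack +1.250/-1.330; half-tol=0.450, Σhalf²=0.512100
  +E: nom +45.510 → Σnom=11.890; wc +0.186/-0.186 → slack +1.436/-1.516; half-tol=0.186, Σhalf²=0.546696
  +F: nom +18.810 → Σnom=30.700; wc +0.128/-0.128 → slack +1.564/-1.644; half-tol=0.128, Σhalf²=0.563080
  -G: nom -9.030 → Σnom=21.670; wc +0.369/-0.256 → slack +1.933/-1.900; half-tol=0.312, Σhalf²=0.660736
  -H: nom -42.800 → Σnom=-21.130; wc +0.399/-0.399 → slack +2.332/-2.299; half-tol=0.399, Σhalf²=0.819937
  +I: nom +10.700 → Σnom=-10.430; wc +0.240/-0.240 → slack +2.572/-2.539; half-tol=0.240, Σhalf²=0.877537
Nominal = -10.430. Worst-case = [-10.430 - 2.539, -10.430 + 2.572] = [-12.969, -7.858]. RSS = √0.877537 = 0.937.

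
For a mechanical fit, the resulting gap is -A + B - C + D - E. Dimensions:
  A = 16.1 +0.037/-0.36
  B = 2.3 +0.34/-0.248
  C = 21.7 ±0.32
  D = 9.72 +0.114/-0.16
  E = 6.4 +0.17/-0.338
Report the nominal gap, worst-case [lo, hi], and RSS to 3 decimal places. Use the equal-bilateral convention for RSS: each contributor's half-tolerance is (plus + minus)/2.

nominal=-32.180 wc=[-33.115,-30.708] rss=0.558

Stack each dimension's contribution:
  -A: nom -16.100 → Σnom=-16.100; wc +0.360/-0.037 → slack +0.360/-0.037; half-tol=0.198, Σhalf²=0.039402
  +B: nom +2.300 → Σnom=-13.800; wc +0.340/-0.248 → slack +0.700/-0.285; half-tol=0.294, Σhalf²=0.125838
  -C: nom -21.700 → Σnom=-35.500; wc +0.320/-0.320 → slack +1.020/-0.605; half-tol=0.320, Σhalf²=0.228238
  +D: nom +9.720 → Σnom=-25.780; wc +0.114/-0.160 → slack +1.134/-0.765; half-tol=0.137, Σhalf²=0.247007
  -E: nom -6.400 → Σnom=-32.180; wc +0.338/-0.170 → slack +1.472/-0.935; half-tol=0.254, Σhalf²=0.311523
Nominal = -32.180. Worst-case = [-32.180 - 0.935, -32.180 + 1.472] = [-33.115, -30.708]. RSS = √0.311523 = 0.558.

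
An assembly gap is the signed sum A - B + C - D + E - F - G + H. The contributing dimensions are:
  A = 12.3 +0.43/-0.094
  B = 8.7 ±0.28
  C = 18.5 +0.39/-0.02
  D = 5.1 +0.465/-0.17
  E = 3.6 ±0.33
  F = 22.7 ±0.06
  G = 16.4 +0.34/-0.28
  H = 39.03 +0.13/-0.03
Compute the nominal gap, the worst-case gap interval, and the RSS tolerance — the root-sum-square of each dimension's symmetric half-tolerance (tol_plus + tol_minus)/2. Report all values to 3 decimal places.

nominal=20.530 wc=[18.911,22.600] rss=0.711

Stack each dimension's contribution:
  +A: nom +12.300 → Σnom=12.300; wc +0.430/-0.094 → slack +0.430/-0.094; half-tol=0.262, Σhalf²=0.068644
  -B: nom -8.700 → Σnom=3.600; wc +0.280/-0.280 → slack +0.710/-0.374; half-tol=0.280, Σhalf²=0.147044
  +C: nom +18.500 → Σnom=22.100; wc +0.390/-0.020 → slack +1.100/-0.394; half-tol=0.205, Σhalf²=0.189069
  -D: nom -5.100 → Σnom=17.000; wc +0.170/-0.465 → slack +1.270/-0.859; half-tol=0.318, Σhalf²=0.289875
  +E: nom +3.600 → Σnom=20.600; wc +0.330/-0.330 → slack +1.600/-1.189; half-tol=0.330, Σhalf²=0.398775
  -F: nom -22.700 → Σnom=-2.100; wc +0.060/-0.060 → slack +1.660/-1.249; half-tol=0.060, Σhalf²=0.402375
  -G: nom -16.400 → Σnom=-18.500; wc +0.280/-0.340 → slack +1.940/-1.589; half-tol=0.310, Σhalf²=0.498475
  +H: nom +39.030 → Σnom=20.530; wc +0.130/-0.030 → slack +2.070/-1.619; half-tol=0.080, Σhalf²=0.504875
Nominal = 20.530. Worst-case = [20.530 - 1.619, 20.530 + 2.070] = [18.911, 22.600]. RSS = √0.504875 = 0.711.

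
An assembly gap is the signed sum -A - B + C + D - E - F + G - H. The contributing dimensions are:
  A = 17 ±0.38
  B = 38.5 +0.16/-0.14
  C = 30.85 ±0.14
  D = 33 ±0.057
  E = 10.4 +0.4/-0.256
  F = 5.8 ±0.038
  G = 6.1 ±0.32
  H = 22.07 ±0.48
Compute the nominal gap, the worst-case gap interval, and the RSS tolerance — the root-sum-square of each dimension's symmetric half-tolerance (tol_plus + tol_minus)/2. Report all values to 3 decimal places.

nominal=-23.820 wc=[-25.795,-22.009] rss=0.795

Stack each dimension's contribution:
  -A: nom -17.000 → Σnom=-17.000; wc +0.380/-0.380 → slack +0.380/-0.380; half-tol=0.380, Σhalf²=0.144400
  -B: nom -38.500 → Σnom=-55.500; wc +0.140/-0.160 → slack +0.520/-0.540; half-tol=0.150, Σhalf²=0.166900
  +C: nom +30.850 → Σnom=-24.650; wc +0.140/-0.140 → slack +0.660/-0.680; half-tol=0.140, Σhalf²=0.186500
  +D: nom +33.000 → Σnom=8.350; wc +0.057/-0.057 → slack +0.717/-0.737; half-tol=0.057, Σhalf²=0.189749
  -E: nom -10.400 → Σnom=-2.050; wc +0.256/-0.400 → slack +0.973/-1.137; half-tol=0.328, Σhalf²=0.297333
  -F: nom -5.800 → Σnom=-7.850; wc +0.038/-0.038 → slack +1.011/-1.175; half-tol=0.038, Σhalf²=0.298777
  +G: nom +6.100 → Σnom=-1.750; wc +0.320/-0.320 → slack +1.331/-1.495; half-tol=0.320, Σhalf²=0.401177
  -H: nom -22.070 → Σnom=-23.820; wc +0.480/-0.480 → slack +1.811/-1.975; half-tol=0.480, Σhalf²=0.631577
Nominal = -23.820. Worst-case = [-23.820 - 1.975, -23.820 + 1.811] = [-25.795, -22.009]. RSS = √0.631577 = 0.795.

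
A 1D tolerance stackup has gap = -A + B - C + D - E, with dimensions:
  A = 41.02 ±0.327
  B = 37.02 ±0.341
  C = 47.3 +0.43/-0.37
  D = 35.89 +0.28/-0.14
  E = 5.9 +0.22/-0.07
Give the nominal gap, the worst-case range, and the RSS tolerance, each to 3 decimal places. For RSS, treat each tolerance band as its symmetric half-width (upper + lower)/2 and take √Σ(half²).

Stack each dimension's contribution:
  -A: nom -41.020 → Σnom=-41.020; wc +0.327/-0.327 → slack +0.327/-0.327; half-tol=0.327, Σhalf²=0.106929
  +B: nom +37.020 → Σnom=-4.000; wc +0.341/-0.341 → slack +0.668/-0.668; half-tol=0.341, Σhalf²=0.223210
  -C: nom -47.300 → Σnom=-51.300; wc +0.370/-0.430 → slack +1.038/-1.098; half-tol=0.400, Σhalf²=0.383210
  +D: nom +35.890 → Σnom=-15.410; wc +0.280/-0.140 → slack +1.318/-1.238; half-tol=0.210, Σhalf²=0.427310
  -E: nom -5.900 → Σnom=-21.310; wc +0.070/-0.220 → slack +1.388/-1.458; half-tol=0.145, Σhalf²=0.448335
Nominal = -21.310. Worst-case = [-21.310 - 1.458, -21.310 + 1.388] = [-22.768, -19.922]. RSS = √0.448335 = 0.670.

nominal=-21.310 wc=[-22.768,-19.922] rss=0.670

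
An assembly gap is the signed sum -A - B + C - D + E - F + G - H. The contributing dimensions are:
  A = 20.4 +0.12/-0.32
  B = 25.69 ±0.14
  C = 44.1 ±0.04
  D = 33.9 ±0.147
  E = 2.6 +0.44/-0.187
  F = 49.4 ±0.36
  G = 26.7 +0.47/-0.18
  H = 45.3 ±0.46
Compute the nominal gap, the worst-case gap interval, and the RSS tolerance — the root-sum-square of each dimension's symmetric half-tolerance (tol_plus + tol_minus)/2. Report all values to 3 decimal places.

Stack each dimension's contribution:
  -A: nom -20.400 → Σnom=-20.400; wc +0.320/-0.120 → slack +0.320/-0.120; half-tol=0.220, Σhalf²=0.048400
  -B: nom -25.690 → Σnom=-46.090; wc +0.140/-0.140 → slack +0.460/-0.260; half-tol=0.140, Σhalf²=0.068000
  +C: nom +44.100 → Σnom=-1.990; wc +0.040/-0.040 → slack +0.500/-0.300; half-tol=0.040, Σhalf²=0.069600
  -D: nom -33.900 → Σnom=-35.890; wc +0.147/-0.147 → slack +0.647/-0.447; half-tol=0.147, Σhalf²=0.091209
  +E: nom +2.600 → Σnom=-33.290; wc +0.440/-0.187 → slack +1.087/-0.634; half-tol=0.314, Σhalf²=0.189491
  -F: nom -49.400 → Σnom=-82.690; wc +0.360/-0.360 → slack +1.447/-0.994; half-tol=0.360, Σhalf²=0.319091
  +G: nom +26.700 → Σnom=-55.990; wc +0.470/-0.180 → slack +1.917/-1.174; half-tol=0.325, Σhalf²=0.424716
  -H: nom -45.300 → Σnom=-101.290; wc +0.460/-0.460 → slack +2.377/-1.634; half-tol=0.460, Σhalf²=0.636316
Nominal = -101.290. Worst-case = [-101.290 - 1.634, -101.290 + 2.377] = [-102.924, -98.913]. RSS = √0.636316 = 0.798.

nominal=-101.290 wc=[-102.924,-98.913] rss=0.798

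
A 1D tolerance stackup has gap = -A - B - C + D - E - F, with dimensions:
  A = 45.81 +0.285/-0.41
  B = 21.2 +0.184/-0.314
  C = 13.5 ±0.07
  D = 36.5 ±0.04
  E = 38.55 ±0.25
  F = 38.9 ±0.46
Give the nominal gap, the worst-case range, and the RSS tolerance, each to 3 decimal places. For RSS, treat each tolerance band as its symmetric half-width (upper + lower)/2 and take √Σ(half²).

nominal=-121.460 wc=[-122.749,-119.916] rss=0.681

Stack each dimension's contribution:
  -A: nom -45.810 → Σnom=-45.810; wc +0.410/-0.285 → slack +0.410/-0.285; half-tol=0.347, Σhalf²=0.120756
  -B: nom -21.200 → Σnom=-67.010; wc +0.314/-0.184 → slack +0.724/-0.469; half-tol=0.249, Σhalf²=0.182757
  -C: nom -13.500 → Σnom=-80.510; wc +0.070/-0.070 → slack +0.794/-0.539; half-tol=0.070, Σhalf²=0.187657
  +D: nom +36.500 → Σnom=-44.010; wc +0.040/-0.040 → slack +0.834/-0.579; half-tol=0.040, Σhalf²=0.189257
  -E: nom -38.550 → Σnom=-82.560; wc +0.250/-0.250 → slack +1.084/-0.829; half-tol=0.250, Σhalf²=0.251757
  -F: nom -38.900 → Σnom=-121.460; wc +0.460/-0.460 → slack +1.544/-1.289; half-tol=0.460, Σhalf²=0.463357
Nominal = -121.460. Worst-case = [-121.460 - 1.289, -121.460 + 1.544] = [-122.749, -119.916]. RSS = √0.463357 = 0.681.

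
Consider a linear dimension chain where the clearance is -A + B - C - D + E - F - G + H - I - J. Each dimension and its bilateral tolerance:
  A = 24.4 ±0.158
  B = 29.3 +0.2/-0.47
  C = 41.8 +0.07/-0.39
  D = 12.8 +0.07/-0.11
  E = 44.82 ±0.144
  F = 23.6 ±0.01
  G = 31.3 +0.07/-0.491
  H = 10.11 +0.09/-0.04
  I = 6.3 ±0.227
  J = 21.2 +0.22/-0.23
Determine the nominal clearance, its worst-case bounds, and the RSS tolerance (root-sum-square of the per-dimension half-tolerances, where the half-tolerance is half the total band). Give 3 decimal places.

Stack each dimension's contribution:
  -A: nom -24.400 → Σnom=-24.400; wc +0.158/-0.158 → slack +0.158/-0.158; half-tol=0.158, Σhalf²=0.024964
  +B: nom +29.300 → Σnom=4.900; wc +0.200/-0.470 → slack +0.358/-0.628; half-tol=0.335, Σhalf²=0.137189
  -C: nom -41.800 → Σnom=-36.900; wc +0.390/-0.070 → slack +0.748/-0.698; half-tol=0.230, Σhalf²=0.190089
  -D: nom -12.800 → Σnom=-49.700; wc +0.110/-0.070 → slack +0.858/-0.768; half-tol=0.090, Σhalf²=0.198189
  +E: nom +44.820 → Σnom=-4.880; wc +0.144/-0.144 → slack +1.002/-0.912; half-tol=0.144, Σhalf²=0.218925
  -F: nom -23.600 → Σnom=-28.480; wc +0.010/-0.010 → slack +1.012/-0.922; half-tol=0.010, Σhalf²=0.219025
  -G: nom -31.300 → Σnom=-59.780; wc +0.491/-0.070 → slack +1.503/-0.992; half-tol=0.280, Σhalf²=0.297705
  +H: nom +10.110 → Σnom=-49.670; wc +0.090/-0.040 → slack +1.593/-1.032; half-tol=0.065, Σhalf²=0.301930
  -I: nom -6.300 → Σnom=-55.970; wc +0.227/-0.227 → slack +1.820/-1.259; half-tol=0.227, Σhalf²=0.353459
  -J: nom -21.200 → Σnom=-77.170; wc +0.230/-0.220 → slack +2.050/-1.479; half-tol=0.225, Σhalf²=0.404084
Nominal = -77.170. Worst-case = [-77.170 - 1.479, -77.170 + 2.050] = [-78.649, -75.120]. RSS = √0.404084 = 0.636.

nominal=-77.170 wc=[-78.649,-75.120] rss=0.636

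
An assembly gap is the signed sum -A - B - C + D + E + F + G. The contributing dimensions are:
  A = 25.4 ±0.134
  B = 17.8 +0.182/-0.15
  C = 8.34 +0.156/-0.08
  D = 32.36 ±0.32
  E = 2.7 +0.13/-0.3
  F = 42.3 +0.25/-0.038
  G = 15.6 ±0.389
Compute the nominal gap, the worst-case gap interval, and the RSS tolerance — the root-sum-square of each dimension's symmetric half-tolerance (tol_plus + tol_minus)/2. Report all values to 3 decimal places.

nominal=41.420 wc=[39.901,42.873] rss=0.617

Stack each dimension's contribution:
  -A: nom -25.400 → Σnom=-25.400; wc +0.134/-0.134 → slack +0.134/-0.134; half-tol=0.134, Σhalf²=0.017956
  -B: nom -17.800 → Σnom=-43.200; wc +0.150/-0.182 → slack +0.284/-0.316; half-tol=0.166, Σhalf²=0.045512
  -C: nom -8.340 → Σnom=-51.540; wc +0.080/-0.156 → slack +0.364/-0.472; half-tol=0.118, Σhalf²=0.059436
  +D: nom +32.360 → Σnom=-19.180; wc +0.320/-0.320 → slack +0.684/-0.792; half-tol=0.320, Σhalf²=0.161836
  +E: nom +2.700 → Σnom=-16.480; wc +0.130/-0.300 → slack +0.814/-1.092; half-tol=0.215, Σhalf²=0.208061
  +F: nom +42.300 → Σnom=25.820; wc +0.250/-0.038 → slack +1.064/-1.130; half-tol=0.144, Σhalf²=0.228797
  +G: nom +15.600 → Σnom=41.420; wc +0.389/-0.389 → slack +1.453/-1.519; half-tol=0.389, Σhalf²=0.380118
Nominal = 41.420. Worst-case = [41.420 - 1.519, 41.420 + 1.453] = [39.901, 42.873]. RSS = √0.380118 = 0.617.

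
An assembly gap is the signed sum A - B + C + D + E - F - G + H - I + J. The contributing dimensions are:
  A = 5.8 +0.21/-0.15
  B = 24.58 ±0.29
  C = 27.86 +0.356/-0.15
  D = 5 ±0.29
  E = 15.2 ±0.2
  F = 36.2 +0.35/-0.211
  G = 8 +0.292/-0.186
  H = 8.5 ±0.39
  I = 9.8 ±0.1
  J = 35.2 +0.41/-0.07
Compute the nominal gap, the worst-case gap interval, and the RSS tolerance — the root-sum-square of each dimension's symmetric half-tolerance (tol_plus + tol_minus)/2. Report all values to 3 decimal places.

nominal=18.980 wc=[16.698,21.623] rss=0.812

Stack each dimension's contribution:
  +A: nom +5.800 → Σnom=5.800; wc +0.210/-0.150 → slack +0.210/-0.150; half-tol=0.180, Σhalf²=0.032400
  -B: nom -24.580 → Σnom=-18.780; wc +0.290/-0.290 → slack +0.500/-0.440; half-tol=0.290, Σhalf²=0.116500
  +C: nom +27.860 → Σnom=9.080; wc +0.356/-0.150 → slack +0.856/-0.590; half-tol=0.253, Σhalf²=0.180509
  +D: nom +5.000 → Σnom=14.080; wc +0.290/-0.290 → slack +1.146/-0.880; half-tol=0.290, Σhalf²=0.264609
  +E: nom +15.200 → Σnom=29.280; wc +0.200/-0.200 → slack +1.346/-1.080; half-tol=0.200, Σhalf²=0.304609
  -F: nom -36.200 → Σnom=-6.920; wc +0.211/-0.350 → slack +1.557/-1.430; half-tol=0.280, Σhalf²=0.383289
  -G: nom -8.000 → Σnom=-14.920; wc +0.186/-0.292 → slack +1.743/-1.722; half-tol=0.239, Σhalf²=0.440410
  +H: nom +8.500 → Σnom=-6.420; wc +0.390/-0.390 → slack +2.133/-2.112; half-tol=0.390, Σhalf²=0.592510
  -I: nom -9.800 → Σnom=-16.220; wc +0.100/-0.100 → slack +2.233/-2.212; half-tol=0.100, Σhalf²=0.602510
  +J: nom +35.200 → Σnom=18.980; wc +0.410/-0.070 → slack +2.643/-2.282; half-tol=0.240, Σhalf²=0.660110
Nominal = 18.980. Worst-case = [18.980 - 2.282, 18.980 + 2.643] = [16.698, 21.623]. RSS = √0.660110 = 0.812.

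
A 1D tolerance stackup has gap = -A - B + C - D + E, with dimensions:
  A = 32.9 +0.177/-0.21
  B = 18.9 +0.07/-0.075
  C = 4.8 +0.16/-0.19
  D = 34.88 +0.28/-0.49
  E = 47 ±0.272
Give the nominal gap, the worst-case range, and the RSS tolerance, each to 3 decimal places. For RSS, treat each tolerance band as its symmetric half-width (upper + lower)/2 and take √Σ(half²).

nominal=-34.880 wc=[-35.869,-33.673] rss=0.544

Stack each dimension's contribution:
  -A: nom -32.900 → Σnom=-32.900; wc +0.210/-0.177 → slack +0.210/-0.177; half-tol=0.194, Σhalf²=0.037442
  -B: nom -18.900 → Σnom=-51.800; wc +0.075/-0.070 → slack +0.285/-0.247; half-tol=0.073, Σhalf²=0.042699
  +C: nom +4.800 → Σnom=-47.000; wc +0.160/-0.190 → slack +0.445/-0.437; half-tol=0.175, Σhalf²=0.073323
  -D: nom -34.880 → Σnom=-81.880; wc +0.490/-0.280 → slack +0.935/-0.717; half-tol=0.385, Σhalf²=0.221548
  +E: nom +47.000 → Σnom=-34.880; wc +0.272/-0.272 → slack +1.207/-0.989; half-tol=0.272, Σhalf²=0.295532
Nominal = -34.880. Worst-case = [-34.880 - 0.989, -34.880 + 1.207] = [-35.869, -33.673]. RSS = √0.295532 = 0.544.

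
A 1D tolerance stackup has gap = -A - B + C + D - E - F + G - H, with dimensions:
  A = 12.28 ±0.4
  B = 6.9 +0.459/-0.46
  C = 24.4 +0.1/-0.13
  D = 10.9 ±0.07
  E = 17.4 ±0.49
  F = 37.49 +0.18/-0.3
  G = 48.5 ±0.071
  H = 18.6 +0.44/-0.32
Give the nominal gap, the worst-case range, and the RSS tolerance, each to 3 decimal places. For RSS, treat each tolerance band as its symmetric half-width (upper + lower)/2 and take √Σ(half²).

nominal=-8.870 wc=[-11.110,-6.659] rss=0.915

Stack each dimension's contribution:
  -A: nom -12.280 → Σnom=-12.280; wc +0.400/-0.400 → slack +0.400/-0.400; half-tol=0.400, Σhalf²=0.160000
  -B: nom -6.900 → Σnom=-19.180; wc +0.460/-0.459 → slack +0.860/-0.859; half-tol=0.460, Σhalf²=0.371140
  +C: nom +24.400 → Σnom=5.220; wc +0.100/-0.130 → slack +0.960/-0.989; half-tol=0.115, Σhalf²=0.384365
  +D: nom +10.900 → Σnom=16.120; wc +0.070/-0.070 → slack +1.030/-1.059; half-tol=0.070, Σhalf²=0.389265
  -E: nom -17.400 → Σnom=-1.280; wc +0.490/-0.490 → slack +1.520/-1.549; half-tol=0.490, Σhalf²=0.629365
  -F: nom -37.490 → Σnom=-38.770; wc +0.300/-0.180 → slack +1.820/-1.729; half-tol=0.240, Σhalf²=0.686965
  +G: nom +48.500 → Σnom=9.730; wc +0.071/-0.071 → slack +1.891/-1.800; half-tol=0.071, Σhalf²=0.692006
  -H: nom -18.600 → Σnom=-8.870; wc +0.320/-0.440 → slack +2.211/-2.240; half-tol=0.380, Σhalf²=0.836406
Nominal = -8.870. Worst-case = [-8.870 - 2.240, -8.870 + 2.211] = [-11.110, -6.659]. RSS = √0.836406 = 0.915.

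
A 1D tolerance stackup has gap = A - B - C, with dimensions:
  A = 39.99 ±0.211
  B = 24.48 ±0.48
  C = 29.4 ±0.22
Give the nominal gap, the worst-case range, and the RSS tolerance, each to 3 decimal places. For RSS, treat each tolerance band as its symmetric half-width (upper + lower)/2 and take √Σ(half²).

Stack each dimension's contribution:
  +A: nom +39.990 → Σnom=39.990; wc +0.211/-0.211 → slack +0.211/-0.211; half-tol=0.211, Σhalf²=0.044521
  -B: nom -24.480 → Σnom=15.510; wc +0.480/-0.480 → slack +0.691/-0.691; half-tol=0.480, Σhalf²=0.274921
  -C: nom -29.400 → Σnom=-13.890; wc +0.220/-0.220 → slack +0.911/-0.911; half-tol=0.220, Σhalf²=0.323321
Nominal = -13.890. Worst-case = [-13.890 - 0.911, -13.890 + 0.911] = [-14.801, -12.979]. RSS = √0.323321 = 0.569.

nominal=-13.890 wc=[-14.801,-12.979] rss=0.569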